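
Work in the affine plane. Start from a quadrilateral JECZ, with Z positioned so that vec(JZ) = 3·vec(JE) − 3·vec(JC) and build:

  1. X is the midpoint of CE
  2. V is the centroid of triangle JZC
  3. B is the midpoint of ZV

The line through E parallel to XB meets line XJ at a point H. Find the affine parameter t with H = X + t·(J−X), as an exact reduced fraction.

Assign J = (0, 0), E = (1, 0), C = (0, 1), Z = (3, -3) — the answer is frame-independent, so this choice is without loss of generality.
1. X is the midpoint of CE ⇒ X = (1/2, 1/2)
2. V is the centroid of triangle JZC ⇒ V = (1, -2/3)
3. B is the midpoint of ZV ⇒ B = (2, -11/6)
through E parallel to XB: direction (3/2, -7/3); meets XJ at H = (14/23, 14/23)
H = X + t·(J−X) with t = -5/23

t = -5/23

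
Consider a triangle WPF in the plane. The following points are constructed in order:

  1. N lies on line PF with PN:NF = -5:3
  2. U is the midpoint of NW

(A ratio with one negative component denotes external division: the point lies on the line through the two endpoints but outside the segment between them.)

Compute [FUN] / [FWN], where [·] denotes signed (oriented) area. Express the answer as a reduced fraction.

[FUN]:[FWN] = 1/2

Assign W = (0, 0), P = (1, 0), F = (0, 1) — the answer is frame-independent, so this choice is without loss of generality.
1. N lies on line PF with PN:NF = -5:3 ⇒ N = (-3/2, 5/2)
2. U is the midpoint of NW ⇒ U = (-3/4, 5/4)
2·[FUN] = -3/4, 2·[FWN] = -3/2
[FUN]:[FWN] = -3/4:-3/2 = 1/2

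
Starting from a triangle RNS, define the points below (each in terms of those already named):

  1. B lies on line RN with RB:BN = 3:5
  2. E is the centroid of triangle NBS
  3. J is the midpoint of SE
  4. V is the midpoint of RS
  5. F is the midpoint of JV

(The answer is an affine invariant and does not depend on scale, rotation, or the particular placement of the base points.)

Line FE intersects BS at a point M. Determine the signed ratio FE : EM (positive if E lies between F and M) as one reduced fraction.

FE:EM = -6/5

Set R = (0, 0), N = (1, 0), S = (0, 1); any affine frame gives the same invariant.
1. B lies on line RN with RB:BN = 3:5 ⇒ B = (3/8, 0)
2. E is the centroid of triangle NBS ⇒ E = (11/24, 1/3)
3. J is the midpoint of SE ⇒ J = (11/48, 2/3)
4. V is the midpoint of RS ⇒ V = (0, 1/2)
5. F is the midpoint of JV ⇒ F = (11/96, 7/12)
line FE meets BS at M = (11/64, 13/24)
E = F + t·(M−F) with t = 6, so FE:EM = 6:-5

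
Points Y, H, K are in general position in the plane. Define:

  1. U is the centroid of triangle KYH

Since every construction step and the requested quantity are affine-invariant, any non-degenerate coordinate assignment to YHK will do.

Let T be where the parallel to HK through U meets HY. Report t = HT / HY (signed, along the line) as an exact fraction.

Choose coordinates Y = (0, 0), H = (1, 0), K = (0, 1).
1. U is the centroid of triangle KYH ⇒ U = (1/3, 1/3)
through U parallel to HK: direction (-1, 1); meets HY at T = (2/3, 0)
T = H + t·(Y−H) with t = 1/3

t = 1/3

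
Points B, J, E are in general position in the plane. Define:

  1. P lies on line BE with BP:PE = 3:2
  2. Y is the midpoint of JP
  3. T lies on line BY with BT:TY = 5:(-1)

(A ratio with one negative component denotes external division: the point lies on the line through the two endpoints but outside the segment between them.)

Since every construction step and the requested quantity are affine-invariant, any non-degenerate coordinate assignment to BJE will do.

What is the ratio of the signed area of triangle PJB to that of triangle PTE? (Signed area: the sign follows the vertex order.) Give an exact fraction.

Work in coordinates with B = (0, 0), J = (1, 0), E = (0, 1).
1. P lies on line BE with BP:PE = 3:2 ⇒ P = (0, 3/5)
2. Y is the midpoint of JP ⇒ Y = (1/2, 3/10)
3. T lies on line BY with BT:TY = 5:(-1) ⇒ T = (5/8, 3/8)
2·[PJB] = -3/5, 2·[PTE] = 1/4
[PJB]:[PTE] = -3/5:1/4 = -12/5

[PJB]:[PTE] = -12/5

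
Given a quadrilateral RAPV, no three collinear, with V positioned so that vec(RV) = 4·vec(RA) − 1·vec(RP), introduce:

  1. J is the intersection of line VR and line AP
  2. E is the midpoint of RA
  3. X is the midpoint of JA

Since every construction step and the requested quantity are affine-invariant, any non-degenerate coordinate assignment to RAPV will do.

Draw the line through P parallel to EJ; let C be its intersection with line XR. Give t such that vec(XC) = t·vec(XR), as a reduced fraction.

t = -7/3

Work in coordinates with R = (0, 0), A = (1, 0), P = (0, 1), V = (4, -1).
1. J is the intersection of line VR and line AP ⇒ J = (4/3, -1/3)
2. E is the midpoint of RA ⇒ E = (1/2, 0)
3. X is the midpoint of JA ⇒ X = (7/6, -1/6)
through P parallel to EJ: direction (5/6, -1/3); meets XR at C = (35/9, -5/9)
C = X + t·(R−X) with t = -7/3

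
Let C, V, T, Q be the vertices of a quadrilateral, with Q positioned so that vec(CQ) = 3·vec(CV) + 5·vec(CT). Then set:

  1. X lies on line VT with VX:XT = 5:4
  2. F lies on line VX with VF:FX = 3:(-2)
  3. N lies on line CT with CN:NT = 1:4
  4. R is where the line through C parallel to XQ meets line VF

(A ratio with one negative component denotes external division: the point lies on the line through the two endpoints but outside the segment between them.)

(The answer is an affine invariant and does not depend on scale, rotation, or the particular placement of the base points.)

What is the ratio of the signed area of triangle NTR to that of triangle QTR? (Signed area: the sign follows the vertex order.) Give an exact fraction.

[NTR]:[QTR] = -4/35

Assign C = (0, 0), V = (1, 0), T = (0, 1), Q = (3, 5) — the answer is frame-independent, so this choice is without loss of generality.
1. X lies on line VT with VX:XT = 5:4 ⇒ X = (4/9, 5/9)
2. F lies on line VX with VF:FX = 3:(-2) ⇒ F = (-2/3, 5/3)
3. N lies on line CT with CN:NT = 1:4 ⇒ N = (0, 1/5)
4. R is where the line through C parallel to XQ meets line VF ⇒ R = (23/63, 40/63)
2·[NTR] = -92/315, 2·[QTR] = 23/9
[NTR]:[QTR] = -92/315:23/9 = -4/35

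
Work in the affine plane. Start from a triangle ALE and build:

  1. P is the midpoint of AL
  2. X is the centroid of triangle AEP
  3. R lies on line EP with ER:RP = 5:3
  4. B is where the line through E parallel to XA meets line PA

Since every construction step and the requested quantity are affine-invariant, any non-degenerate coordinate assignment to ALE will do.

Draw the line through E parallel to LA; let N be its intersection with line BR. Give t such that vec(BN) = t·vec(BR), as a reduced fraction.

Assign A = (0, 0), L = (1, 0), E = (0, 1) — the answer is frame-independent, so this choice is without loss of generality.
1. P is the midpoint of AL ⇒ P = (1/2, 0)
2. X is the centroid of triangle AEP ⇒ X = (1/6, 1/3)
3. R lies on line EP with ER:RP = 5:3 ⇒ R = (5/16, 3/8)
4. B is where the line through E parallel to XA meets line PA ⇒ B = (-1/2, 0)
through E parallel to LA: direction (-1, 0); meets BR at N = (5/3, 1)
N = B + t·(R−B) with t = 8/3

t = 8/3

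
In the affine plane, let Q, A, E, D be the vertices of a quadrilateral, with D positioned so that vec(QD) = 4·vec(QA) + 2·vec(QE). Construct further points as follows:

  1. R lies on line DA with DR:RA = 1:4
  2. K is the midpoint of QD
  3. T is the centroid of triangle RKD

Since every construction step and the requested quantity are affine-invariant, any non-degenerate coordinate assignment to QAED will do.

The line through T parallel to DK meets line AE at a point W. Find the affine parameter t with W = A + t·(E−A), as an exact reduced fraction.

t = 14/45

Work in coordinates with Q = (0, 0), A = (1, 0), E = (0, 1), D = (4, 2).
1. R lies on line DA with DR:RA = 1:4 ⇒ R = (17/5, 8/5)
2. K is the midpoint of QD ⇒ K = (2, 1)
3. T is the centroid of triangle RKD ⇒ T = (47/15, 23/15)
through T parallel to DK: direction (-2, -1); meets AE at W = (31/45, 14/45)
W = A + t·(E−A) with t = 14/45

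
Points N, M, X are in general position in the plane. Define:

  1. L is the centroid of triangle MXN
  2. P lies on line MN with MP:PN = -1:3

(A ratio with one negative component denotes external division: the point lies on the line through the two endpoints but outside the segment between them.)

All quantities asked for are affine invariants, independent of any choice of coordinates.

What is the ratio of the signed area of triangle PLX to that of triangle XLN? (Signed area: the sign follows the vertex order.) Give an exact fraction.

[PLX]:[XLN] = 2

Choose coordinates N = (0, 0), M = (1, 0), X = (0, 1).
1. L is the centroid of triangle MXN ⇒ L = (1/3, 1/3)
2. P lies on line MN with MP:PN = -1:3 ⇒ P = (3/2, 0)
2·[PLX] = -2/3, 2·[XLN] = -1/3
[PLX]:[XLN] = -2/3:-1/3 = 2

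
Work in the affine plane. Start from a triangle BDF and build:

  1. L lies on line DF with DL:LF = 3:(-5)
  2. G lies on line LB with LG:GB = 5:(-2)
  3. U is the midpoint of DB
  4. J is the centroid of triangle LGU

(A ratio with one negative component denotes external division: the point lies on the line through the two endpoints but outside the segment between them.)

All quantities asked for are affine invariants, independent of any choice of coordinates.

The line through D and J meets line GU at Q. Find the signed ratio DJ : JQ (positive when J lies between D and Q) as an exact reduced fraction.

Work in coordinates with B = (0, 0), D = (1, 0), F = (0, 1).
1. L lies on line DF with DL:LF = 3:(-5) ⇒ L = (5/2, -3/2)
2. G lies on line LB with LG:GB = 5:(-2) ⇒ G = (-5/3, 1)
3. U is the midpoint of DB ⇒ U = (1/2, 0)
4. J is the centroid of triangle LGU ⇒ J = (4/9, -1/6)
line DJ meets GU at Q = (23/33, -1/11)
J = D + t·(Q−D) with t = 11/6, so DJ:JQ = 11/6:-5/6

DJ:JQ = -11/5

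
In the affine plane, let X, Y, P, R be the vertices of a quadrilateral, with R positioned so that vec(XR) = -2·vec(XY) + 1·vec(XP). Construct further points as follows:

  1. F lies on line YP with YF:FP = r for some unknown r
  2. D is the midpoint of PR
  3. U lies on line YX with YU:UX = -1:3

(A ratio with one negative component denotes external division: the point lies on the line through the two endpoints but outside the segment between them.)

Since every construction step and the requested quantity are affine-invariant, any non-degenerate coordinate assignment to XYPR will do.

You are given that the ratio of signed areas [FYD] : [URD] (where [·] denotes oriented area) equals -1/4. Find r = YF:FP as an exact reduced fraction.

r = -1/5

Choose coordinates X = (0, 0), Y = (1, 0), P = (0, 1), R = (-2, 1).
1. With YF:FP = r, write λ = r/(r+1) so F = Y + λ·(P−Y); F is affine-linear in λ
2. D is the midpoint of PR ⇒ D = (-1, 1)
3. U lies on line YX with YU:UX = -1:3 ⇒ U = (3/2, 0)
Every point depending on F is an affine combination of F and λ-independent points, so each such coordinate is linear in λ; the λ² term in each signed area is a multiple of (P−Y)×(P−Y) = 0, so 2·[FYD] and 2·[URD] are each linear in λ. Evaluating at λ=0 and λ=1:
  2·[FYD] = −λ,   2·[URD] = -1
So [FYD]:[URD] = (−λ) / (-1). Setting this equal to -1/4:
  −λ = -1/4·(-1)  ⇒  λ = -1/4
Then r = λ/(1−λ) = (-1/4)/(5/4) = -1/5. Check: with r = -1/5, F = (5/4, -1/4) and [FYD]:[URD] = -1/4 as required.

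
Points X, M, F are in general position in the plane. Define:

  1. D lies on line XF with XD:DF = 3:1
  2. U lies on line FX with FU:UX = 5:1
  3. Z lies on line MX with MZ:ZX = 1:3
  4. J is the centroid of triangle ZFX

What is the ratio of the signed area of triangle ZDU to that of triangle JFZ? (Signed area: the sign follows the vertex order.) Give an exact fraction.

[ZDU]:[JFZ] = -7/4

Choose coordinates X = (0, 0), M = (1, 0), F = (0, 1).
1. D lies on line XF with XD:DF = 3:1 ⇒ D = (0, 3/4)
2. U lies on line FX with FU:UX = 5:1 ⇒ U = (0, 1/6)
3. Z lies on line MX with MZ:ZX = 1:3 ⇒ Z = (3/4, 0)
4. J is the centroid of triangle ZFX ⇒ J = (1/4, 1/3)
2·[ZDU] = 7/16, 2·[JFZ] = -1/4
[ZDU]:[JFZ] = 7/16:-1/4 = -7/4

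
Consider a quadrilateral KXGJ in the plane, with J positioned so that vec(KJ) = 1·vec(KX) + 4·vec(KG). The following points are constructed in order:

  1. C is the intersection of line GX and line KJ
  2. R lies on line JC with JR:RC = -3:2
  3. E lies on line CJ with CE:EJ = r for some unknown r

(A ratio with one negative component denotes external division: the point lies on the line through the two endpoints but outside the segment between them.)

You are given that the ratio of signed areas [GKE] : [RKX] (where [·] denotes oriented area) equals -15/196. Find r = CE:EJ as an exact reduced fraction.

Choose coordinates K = (0, 0), X = (1, 0), G = (0, 1), J = (1, 4).
1. C is the intersection of line GX and line KJ ⇒ C = (1/5, 4/5)
2. R lies on line JC with JR:RC = -3:2 ⇒ R = (-7/5, -28/5)
3. With CE:EJ = r, write λ = r/(r+1) so E = C + λ·(J−C); E is affine-linear in λ
Every point depending on E is an affine combination of E and λ-independent points, so each such coordinate is linear in λ; the λ² term in each signed area is a multiple of (J−C)×(J−C) = 0, so 2·[GKE] and 2·[RKX] are each linear in λ. Evaluating at λ=0 and λ=1:
  2·[GKE] = 4/5·λ + 1/5,   2·[RKX] = -28/5
So [GKE]:[RKX] = (4/5·λ + 1/5) / (-28/5). Setting this equal to -15/196:
  4/5·λ + 1/5 = -15/196·(-28/5)  ⇒  λ = 2/7
Then r = λ/(1−λ) = (2/7)/(5/7) = 2/5. Check: with r = 2/5, E = (3/7, 12/7) and [GKE]:[RKX] = -15/196 as required.

r = 2/5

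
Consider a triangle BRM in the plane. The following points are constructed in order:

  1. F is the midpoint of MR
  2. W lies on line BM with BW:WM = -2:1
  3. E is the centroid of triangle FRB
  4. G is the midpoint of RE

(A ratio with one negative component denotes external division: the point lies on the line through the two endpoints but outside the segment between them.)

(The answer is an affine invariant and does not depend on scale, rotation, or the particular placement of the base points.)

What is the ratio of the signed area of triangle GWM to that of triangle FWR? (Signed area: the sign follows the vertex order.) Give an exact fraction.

Choose coordinates B = (0, 0), R = (1, 0), M = (0, 1).
1. F is the midpoint of MR ⇒ F = (1/2, 1/2)
2. W lies on line BM with BW:WM = -2:1 ⇒ W = (0, 2)
3. E is the centroid of triangle FRB ⇒ E = (1/2, 1/6)
4. G is the midpoint of RE ⇒ G = (3/4, 1/12)
2·[GWM] = 3/4, 2·[FWR] = -1/2
[GWM]:[FWR] = 3/4:-1/2 = -3/2

[GWM]:[FWR] = -3/2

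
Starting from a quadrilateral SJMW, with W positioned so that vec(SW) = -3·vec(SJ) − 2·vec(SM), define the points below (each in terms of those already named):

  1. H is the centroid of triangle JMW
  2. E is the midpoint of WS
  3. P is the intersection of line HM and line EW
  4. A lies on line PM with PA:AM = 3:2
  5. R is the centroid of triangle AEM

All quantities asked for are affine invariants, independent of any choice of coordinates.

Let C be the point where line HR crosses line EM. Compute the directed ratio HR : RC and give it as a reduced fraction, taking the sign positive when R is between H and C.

HR:RC = 17/3

Choose coordinates S = (0, 0), J = (1, 0), M = (0, 1), W = (-3, -2).
1. H is the centroid of triangle JMW ⇒ H = (-2/3, -1/3)
2. E is the midpoint of WS ⇒ E = (-3/2, -1)
3. P is the intersection of line HM and line EW ⇒ P = (-3/4, -1/2)
4. A lies on line PM with PA:AM = 3:2 ⇒ A = (-3/10, 2/5)
5. R is the centroid of triangle AEM ⇒ R = (-3/5, 2/15)
line HR meets EM at C = (-10/17, 11/51)
R = H + t·(C−H) with t = 17/20, so HR:RC = 17/20:3/20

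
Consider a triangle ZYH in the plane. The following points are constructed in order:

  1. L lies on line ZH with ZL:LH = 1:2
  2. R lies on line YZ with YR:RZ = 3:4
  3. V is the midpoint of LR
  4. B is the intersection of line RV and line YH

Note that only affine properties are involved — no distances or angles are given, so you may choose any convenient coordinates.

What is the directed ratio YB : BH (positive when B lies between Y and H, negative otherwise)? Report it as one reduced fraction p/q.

YB:BH = -3/8

Choose coordinates Z = (0, 0), Y = (1, 0), H = (0, 1).
1. L lies on line ZH with ZL:LH = 1:2 ⇒ L = (0, 1/3)
2. R lies on line YZ with YR:RZ = 3:4 ⇒ R = (4/7, 0)
3. V is the midpoint of LR ⇒ V = (2/7, 1/6)
4. B is the intersection of line RV and line YH ⇒ B = (8/5, -3/5)
B = Y + t·(H−Y) with t = -3/5, so YB:BH = t:(1−t) = -3/5:8/5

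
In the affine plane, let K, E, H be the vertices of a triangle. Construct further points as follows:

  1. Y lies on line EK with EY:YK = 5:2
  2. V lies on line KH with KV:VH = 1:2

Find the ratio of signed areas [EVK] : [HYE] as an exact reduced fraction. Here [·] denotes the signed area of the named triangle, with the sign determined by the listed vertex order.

[EVK]:[HYE] = 7/15

Set K = (0, 0), E = (1, 0), H = (0, 1); any affine frame gives the same invariant.
1. Y lies on line EK with EY:YK = 5:2 ⇒ Y = (2/7, 0)
2. V lies on line KH with KV:VH = 1:2 ⇒ V = (0, 1/3)
2·[EVK] = 1/3, 2·[HYE] = 5/7
[EVK]:[HYE] = 1/3:5/7 = 7/15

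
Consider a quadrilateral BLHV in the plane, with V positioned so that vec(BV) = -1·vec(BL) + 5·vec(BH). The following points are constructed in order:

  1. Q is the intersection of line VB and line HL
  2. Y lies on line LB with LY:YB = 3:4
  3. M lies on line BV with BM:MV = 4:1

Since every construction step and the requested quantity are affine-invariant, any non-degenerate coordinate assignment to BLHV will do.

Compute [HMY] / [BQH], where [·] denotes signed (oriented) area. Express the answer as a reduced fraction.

[HMY]:[BQH] = 128/35

Work in coordinates with B = (0, 0), L = (1, 0), H = (0, 1), V = (-1, 5).
1. Q is the intersection of line VB and line HL ⇒ Q = (-1/4, 5/4)
2. Y lies on line LB with LY:YB = 3:4 ⇒ Y = (4/7, 0)
3. M lies on line BV with BM:MV = 4:1 ⇒ M = (-4/5, 4)
2·[HMY] = -32/35, 2·[BQH] = -1/4
[HMY]:[BQH] = -32/35:-1/4 = 128/35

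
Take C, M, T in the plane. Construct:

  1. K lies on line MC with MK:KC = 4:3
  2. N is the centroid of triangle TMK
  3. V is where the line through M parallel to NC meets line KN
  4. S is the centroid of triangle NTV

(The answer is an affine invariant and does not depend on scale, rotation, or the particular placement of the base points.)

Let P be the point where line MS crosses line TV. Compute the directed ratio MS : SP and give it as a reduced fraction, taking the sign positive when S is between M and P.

Assign C = (0, 0), M = (1, 0), T = (0, 1) — the answer is frame-independent, so this choice is without loss of generality.
1. K lies on line MC with MK:KC = 4:3 ⇒ K = (3/7, 0)
2. N is the centroid of triangle TMK ⇒ N = (10/21, 1/3)
3. V is where the line through M parallel to NC meets line KN ⇒ V = (23/63, -4/9)
4. S is the centroid of triangle NTV ⇒ S = (53/189, 8/27)
line MS meets TV at P = (115/693, 34/99)
S = M + t·(P−M) with t = 44/51, so MS:SP = 44/51:7/51

MS:SP = 44/7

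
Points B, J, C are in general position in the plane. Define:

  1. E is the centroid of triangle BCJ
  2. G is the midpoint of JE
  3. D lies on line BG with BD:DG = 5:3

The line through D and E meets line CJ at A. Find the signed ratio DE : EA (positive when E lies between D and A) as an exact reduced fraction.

DE:EA = 7/16

Choose coordinates B = (0, 0), J = (1, 0), C = (0, 1).
1. E is the centroid of triangle BCJ ⇒ E = (1/3, 1/3)
2. G is the midpoint of JE ⇒ G = (2/3, 1/6)
3. D lies on line BG with BD:DG = 5:3 ⇒ D = (5/12, 5/48)
line DE meets CJ at A = (1/7, 6/7)
E = D + t·(A−D) with t = 7/23, so DE:EA = 7/23:16/23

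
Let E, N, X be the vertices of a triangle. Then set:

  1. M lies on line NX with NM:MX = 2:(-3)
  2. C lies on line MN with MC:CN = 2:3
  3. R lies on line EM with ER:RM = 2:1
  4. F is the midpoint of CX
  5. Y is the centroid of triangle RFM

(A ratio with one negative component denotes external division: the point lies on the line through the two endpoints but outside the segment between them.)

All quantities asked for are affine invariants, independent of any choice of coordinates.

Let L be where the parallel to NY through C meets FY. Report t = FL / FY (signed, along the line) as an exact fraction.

Work in coordinates with E = (0, 0), N = (1, 0), X = (0, 1).
1. M lies on line NX with NM:MX = 2:(-3) ⇒ M = (3, -2)
2. C lies on line MN with MC:CN = 2:3 ⇒ C = (11/5, -6/5)
3. R lies on line EM with ER:RM = 2:1 ⇒ R = (2, -4/3)
4. F is the midpoint of CX ⇒ F = (11/10, -1/10)
5. Y is the centroid of triangle RFM ⇒ Y = (61/30, -103/90)
through C parallel to NY: direction (31/30, -103/90); meets FY at L = (-55/6, 205/18)
L = F + t·(Y−F) with t = -11

t = -11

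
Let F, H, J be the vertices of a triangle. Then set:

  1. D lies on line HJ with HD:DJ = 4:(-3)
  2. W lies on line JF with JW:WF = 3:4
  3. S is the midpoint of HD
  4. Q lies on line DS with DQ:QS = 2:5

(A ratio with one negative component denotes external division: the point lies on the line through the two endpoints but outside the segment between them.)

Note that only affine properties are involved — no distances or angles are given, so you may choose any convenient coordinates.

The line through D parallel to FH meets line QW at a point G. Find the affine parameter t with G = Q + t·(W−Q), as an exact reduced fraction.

t = -1/5

Assign F = (0, 0), H = (1, 0), J = (0, 1) — the answer is frame-independent, so this choice is without loss of generality.
1. D lies on line HJ with HD:DJ = 4:(-3) ⇒ D = (-3, 4)
2. W lies on line JF with JW:WF = 3:4 ⇒ W = (0, 4/7)
3. S is the midpoint of HD ⇒ S = (-1, 2)
4. Q lies on line DS with DQ:QS = 2:5 ⇒ Q = (-17/7, 24/7)
through D parallel to FH: direction (1, 0); meets QW at G = (-102/35, 4)
G = Q + t·(W−Q) with t = -1/5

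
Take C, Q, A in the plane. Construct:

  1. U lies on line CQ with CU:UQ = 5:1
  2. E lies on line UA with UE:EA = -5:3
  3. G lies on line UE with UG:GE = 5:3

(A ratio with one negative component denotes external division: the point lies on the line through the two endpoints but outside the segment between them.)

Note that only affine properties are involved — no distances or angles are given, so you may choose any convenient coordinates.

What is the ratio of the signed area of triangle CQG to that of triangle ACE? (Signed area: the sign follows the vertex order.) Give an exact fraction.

Work in coordinates with C = (0, 0), Q = (1, 0), A = (0, 1).
1. U lies on line CQ with CU:UQ = 5:1 ⇒ U = (5/6, 0)
2. E lies on line UA with UE:EA = -5:3 ⇒ E = (-5/4, 5/2)
3. G lies on line UE with UG:GE = 5:3 ⇒ G = (-15/32, 25/16)
2·[CQG] = 25/16, 2·[ACE] = -5/4
[CQG]:[ACE] = 25/16:-5/4 = -5/4

[CQG]:[ACE] = -5/4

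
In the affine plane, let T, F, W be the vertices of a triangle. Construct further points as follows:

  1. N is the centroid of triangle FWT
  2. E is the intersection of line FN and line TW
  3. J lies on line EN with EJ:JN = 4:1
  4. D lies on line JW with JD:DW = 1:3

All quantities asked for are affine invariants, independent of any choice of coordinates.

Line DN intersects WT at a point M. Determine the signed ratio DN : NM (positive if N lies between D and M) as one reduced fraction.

Work in coordinates with T = (0, 0), F = (1, 0), W = (0, 1).
1. N is the centroid of triangle FWT ⇒ N = (1/3, 1/3)
2. E is the intersection of line FN and line TW ⇒ E = (0, 1/2)
3. J lies on line EN with EJ:JN = 4:1 ⇒ J = (4/15, 11/30)
4. D lies on line JW with JD:DW = 1:3 ⇒ D = (1/5, 21/40)
line DN meets WT at M = (0, 13/16)
N = D + t·(M−D) with t = -2/3, so DN:NM = -2/3:5/3

DN:NM = -2/5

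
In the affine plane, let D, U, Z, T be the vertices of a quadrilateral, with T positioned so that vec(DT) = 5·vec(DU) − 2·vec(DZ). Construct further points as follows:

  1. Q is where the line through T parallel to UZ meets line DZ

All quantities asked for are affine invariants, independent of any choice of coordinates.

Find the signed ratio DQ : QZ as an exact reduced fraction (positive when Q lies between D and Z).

Assign D = (0, 0), U = (1, 0), Z = (0, 1), T = (5, -2) — the answer is frame-independent, so this choice is without loss of generality.
1. Q is where the line through T parallel to UZ meets line DZ ⇒ Q = (0, 3)
Q = D + t·(Z−D) with t = 3, so DQ:QZ = t:(1−t) = 3:-2

DQ:QZ = -3/2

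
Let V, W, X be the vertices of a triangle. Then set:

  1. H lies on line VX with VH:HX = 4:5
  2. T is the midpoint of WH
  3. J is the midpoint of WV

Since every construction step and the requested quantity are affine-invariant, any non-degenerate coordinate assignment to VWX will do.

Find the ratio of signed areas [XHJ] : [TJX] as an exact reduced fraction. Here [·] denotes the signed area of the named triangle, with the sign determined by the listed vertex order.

[XHJ]:[TJX] = -5/2

Assign V = (0, 0), W = (1, 0), X = (0, 1) — the answer is frame-independent, so this choice is without loss of generality.
1. H lies on line VX with VH:HX = 4:5 ⇒ H = (0, 4/9)
2. T is the midpoint of WH ⇒ T = (1/2, 2/9)
3. J is the midpoint of WV ⇒ J = (1/2, 0)
2·[XHJ] = 5/18, 2·[TJX] = -1/9
[XHJ]:[TJX] = 5/18:-1/9 = -5/2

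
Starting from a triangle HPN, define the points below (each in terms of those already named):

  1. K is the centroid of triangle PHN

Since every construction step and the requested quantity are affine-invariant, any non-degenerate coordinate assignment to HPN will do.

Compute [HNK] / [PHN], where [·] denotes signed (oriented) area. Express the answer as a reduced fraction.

[HNK]:[PHN] = 1/3

Set H = (0, 0), P = (1, 0), N = (0, 1); any affine frame gives the same invariant.
1. K is the centroid of triangle PHN ⇒ K = (1/3, 1/3)
2·[HNK] = -1/3, 2·[PHN] = -1
[HNK]:[PHN] = -1/3:-1 = 1/3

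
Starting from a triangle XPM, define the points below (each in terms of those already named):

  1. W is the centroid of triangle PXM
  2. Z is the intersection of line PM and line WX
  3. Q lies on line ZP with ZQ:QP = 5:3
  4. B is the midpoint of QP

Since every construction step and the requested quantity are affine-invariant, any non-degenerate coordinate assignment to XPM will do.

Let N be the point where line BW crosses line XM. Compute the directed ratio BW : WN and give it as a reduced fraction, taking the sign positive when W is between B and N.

BW:WN = 55/32

Assign X = (0, 0), P = (1, 0), M = (0, 1) — the answer is frame-independent, so this choice is without loss of generality.
1. W is the centroid of triangle PXM ⇒ W = (1/3, 1/3)
2. Z is the intersection of line PM and line WX ⇒ Z = (1/2, 1/2)
3. Q lies on line ZP with ZQ:QP = 5:3 ⇒ Q = (13/16, 3/16)
4. B is the midpoint of QP ⇒ B = (29/32, 3/32)
line BW meets XM at N = (0, 26/55)
W = B + t·(N−B) with t = 55/87, so BW:WN = 55/87:32/87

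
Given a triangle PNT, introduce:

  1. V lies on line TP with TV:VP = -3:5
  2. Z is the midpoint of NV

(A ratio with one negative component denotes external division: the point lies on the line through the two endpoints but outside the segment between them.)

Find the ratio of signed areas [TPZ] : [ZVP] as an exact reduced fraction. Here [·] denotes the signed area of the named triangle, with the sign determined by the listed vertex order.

[TPZ]:[ZVP] = 2/5

Assign P = (0, 0), N = (1, 0), T = (0, 1) — the answer is frame-independent, so this choice is without loss of generality.
1. V lies on line TP with TV:VP = -3:5 ⇒ V = (0, 5/2)
2. Z is the midpoint of NV ⇒ Z = (1/2, 5/4)
2·[TPZ] = 1/2, 2·[ZVP] = 5/4
[TPZ]:[ZVP] = 1/2:5/4 = 2/5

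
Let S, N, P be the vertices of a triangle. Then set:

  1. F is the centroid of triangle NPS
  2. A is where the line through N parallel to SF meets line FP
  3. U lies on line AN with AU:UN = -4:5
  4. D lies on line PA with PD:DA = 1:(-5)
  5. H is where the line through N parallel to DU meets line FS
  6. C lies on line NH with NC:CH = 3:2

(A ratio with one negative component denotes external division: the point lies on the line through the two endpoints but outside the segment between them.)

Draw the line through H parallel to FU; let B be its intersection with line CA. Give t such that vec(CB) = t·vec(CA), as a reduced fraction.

Set S = (0, 0), N = (1, 0), P = (0, 1); any affine frame gives the same invariant.
1. F is the centroid of triangle NPS ⇒ F = (1/3, 1/3)
2. A is where the line through N parallel to SF meets line FP ⇒ A = (2/3, -1/3)
3. U lies on line AN with AU:UN = -4:5 ⇒ U = (-2/3, -5/3)
4. D lies on line PA with PD:DA = 1:(-5) ⇒ D = (-1/6, 4/3)
5. H is where the line through N parallel to DU meets line FS ⇒ H = (6/5, 6/5)
6. C lies on line NH with NC:CH = 3:2 ⇒ C = (28/25, 18/25)
through H parallel to FU: direction (-1, -2); meets CA at B = (116/55, 166/55)
B = C + t·(A−C) with t = -24/11

t = -24/11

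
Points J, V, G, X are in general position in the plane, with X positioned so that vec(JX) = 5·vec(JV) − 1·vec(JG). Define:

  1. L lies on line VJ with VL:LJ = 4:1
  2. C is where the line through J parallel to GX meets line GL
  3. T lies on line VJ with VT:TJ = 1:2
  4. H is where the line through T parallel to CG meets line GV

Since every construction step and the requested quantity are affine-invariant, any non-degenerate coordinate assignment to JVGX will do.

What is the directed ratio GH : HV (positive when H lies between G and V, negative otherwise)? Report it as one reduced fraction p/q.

Work in coordinates with J = (0, 0), V = (1, 0), G = (0, 1), X = (5, -1).
1. L lies on line VJ with VL:LJ = 4:1 ⇒ L = (1/5, 0)
2. C is where the line through J parallel to GX meets line GL ⇒ C = (5/23, -2/23)
3. T lies on line VJ with VT:TJ = 1:2 ⇒ T = (2/3, 0)
4. H is where the line through T parallel to CG meets line GV ⇒ H = (7/12, 5/12)
H = G + t·(V−G) with t = 7/12, so GH:HV = t:(1−t) = 7/12:5/12

GH:HV = 7/5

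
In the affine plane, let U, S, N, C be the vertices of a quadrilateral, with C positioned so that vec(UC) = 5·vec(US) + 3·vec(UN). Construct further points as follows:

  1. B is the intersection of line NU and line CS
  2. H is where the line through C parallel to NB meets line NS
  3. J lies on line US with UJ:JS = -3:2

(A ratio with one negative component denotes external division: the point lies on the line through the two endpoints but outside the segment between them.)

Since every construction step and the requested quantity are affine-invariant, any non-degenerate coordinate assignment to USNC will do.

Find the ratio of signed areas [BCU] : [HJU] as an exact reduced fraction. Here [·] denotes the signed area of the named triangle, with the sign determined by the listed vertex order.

Assign U = (0, 0), S = (1, 0), N = (0, 1), C = (5, 3) — the answer is frame-independent, so this choice is without loss of generality.
1. B is the intersection of line NU and line CS ⇒ B = (0, -3/4)
2. H is where the line through C parallel to NB meets line NS ⇒ H = (5, -4)
3. J lies on line US with UJ:JS = -3:2 ⇒ J = (3, 0)
2·[BCU] = 15/4, 2·[HJU] = 12
[BCU]:[HJU] = 15/4:12 = 5/16

[BCU]:[HJU] = 5/16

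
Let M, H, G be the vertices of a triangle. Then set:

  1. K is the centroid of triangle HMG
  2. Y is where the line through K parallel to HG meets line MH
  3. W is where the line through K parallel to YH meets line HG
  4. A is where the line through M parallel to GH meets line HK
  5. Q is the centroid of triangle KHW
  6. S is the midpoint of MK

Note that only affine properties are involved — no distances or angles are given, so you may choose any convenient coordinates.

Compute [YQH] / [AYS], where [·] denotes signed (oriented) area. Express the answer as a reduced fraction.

[YQH]:[AYS] = 1/3

Set M = (0, 0), H = (1, 0), G = (0, 1); any affine frame gives the same invariant.
1. K is the centroid of triangle HMG ⇒ K = (1/3, 1/3)
2. Y is where the line through K parallel to HG meets line MH ⇒ Y = (2/3, 0)
3. W is where the line through K parallel to YH meets line HG ⇒ W = (2/3, 1/3)
4. A is where the line through M parallel to GH meets line HK ⇒ A = (-1, 1)
5. Q is the centroid of triangle KHW ⇒ Q = (2/3, 2/9)
6. S is the midpoint of MK ⇒ S = (1/6, 1/6)
2·[YQH] = -2/27, 2·[AYS] = -2/9
[YQH]:[AYS] = -2/27:-2/9 = 1/3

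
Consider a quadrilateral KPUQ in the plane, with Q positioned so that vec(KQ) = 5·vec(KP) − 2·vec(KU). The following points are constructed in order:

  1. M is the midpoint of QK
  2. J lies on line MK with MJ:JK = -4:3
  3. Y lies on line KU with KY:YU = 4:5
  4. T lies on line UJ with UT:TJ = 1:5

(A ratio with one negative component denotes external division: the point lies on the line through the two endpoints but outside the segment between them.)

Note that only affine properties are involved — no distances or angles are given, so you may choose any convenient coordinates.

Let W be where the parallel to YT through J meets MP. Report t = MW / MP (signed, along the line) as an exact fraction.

t = 140/3

Set K = (0, 0), P = (1, 0), U = (0, 1), Q = (5, -2); any affine frame gives the same invariant.
1. M is the midpoint of QK ⇒ M = (5/2, -1)
2. J lies on line MK with MJ:JK = -4:3 ⇒ J = (-15/2, 3)
3. Y lies on line KU with KY:YU = 4:5 ⇒ Y = (0, 4/9)
4. T lies on line UJ with UT:TJ = 1:5 ⇒ T = (-5/4, 4/3)
through J parallel to YT: direction (-5/4, 8/9); meets MP at W = (-135/2, 137/3)
W = M + t·(P−M) with t = 140/3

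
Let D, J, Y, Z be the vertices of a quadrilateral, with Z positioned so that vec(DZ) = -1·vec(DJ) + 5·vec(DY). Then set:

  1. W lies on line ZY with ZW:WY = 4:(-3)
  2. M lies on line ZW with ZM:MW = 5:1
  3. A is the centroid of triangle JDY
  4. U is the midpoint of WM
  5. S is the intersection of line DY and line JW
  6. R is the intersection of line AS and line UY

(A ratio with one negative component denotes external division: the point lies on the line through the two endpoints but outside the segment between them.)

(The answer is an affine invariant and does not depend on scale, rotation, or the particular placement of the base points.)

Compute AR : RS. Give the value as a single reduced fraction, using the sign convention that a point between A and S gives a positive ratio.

AR:RS = -4/27

Work in coordinates with D = (0, 0), J = (1, 0), Y = (0, 1), Z = (-1, 5).
1. W lies on line ZY with ZW:WY = 4:(-3) ⇒ W = (3, -11)
2. M lies on line ZW with ZM:MW = 5:1 ⇒ M = (7/3, -25/3)
3. A is the centroid of triangle JDY ⇒ A = (1/3, 1/3)
4. U is the midpoint of WM ⇒ U = (8/3, -29/3)
5. S is the intersection of line DY and line JW ⇒ S = (0, 11/2)
6. R is the intersection of line AS and line UY ⇒ R = (9/23, -13/23)
R = A + t·(S−A) with t = -4/23, so AR:RS = t:(1−t) = -4/23:27/23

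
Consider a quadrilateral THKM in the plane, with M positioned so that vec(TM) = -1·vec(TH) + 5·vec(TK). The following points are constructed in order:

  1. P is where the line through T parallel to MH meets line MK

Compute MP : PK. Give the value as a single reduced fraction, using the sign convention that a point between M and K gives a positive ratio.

MP:PK = -5/2

Assign T = (0, 0), H = (1, 0), K = (0, 1), M = (-1, 5) — the answer is frame-independent, so this choice is without loss of generality.
1. P is where the line through T parallel to MH meets line MK ⇒ P = (2/3, -5/3)
P = M + t·(K−M) with t = 5/3, so MP:PK = t:(1−t) = 5/3:-2/3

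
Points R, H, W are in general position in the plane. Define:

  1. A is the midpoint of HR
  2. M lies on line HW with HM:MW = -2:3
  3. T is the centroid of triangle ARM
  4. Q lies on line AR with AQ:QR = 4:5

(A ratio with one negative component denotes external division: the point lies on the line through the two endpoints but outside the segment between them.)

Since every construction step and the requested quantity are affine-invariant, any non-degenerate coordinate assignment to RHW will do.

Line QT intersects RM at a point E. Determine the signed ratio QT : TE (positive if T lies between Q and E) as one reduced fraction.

QT:TE = 2/3

Assign R = (0, 0), H = (1, 0), W = (0, 1) — the answer is frame-independent, so this choice is without loss of generality.
1. A is the midpoint of HR ⇒ A = (1/2, 0)
2. M lies on line HW with HM:MW = -2:3 ⇒ M = (3, -2)
3. T is the centroid of triangle ARM ⇒ T = (7/6, -2/3)
4. Q lies on line AR with AQ:QR = 4:5 ⇒ Q = (5/18, 0)
line QT meets RM at E = (5/2, -5/3)
T = Q + t·(E−Q) with t = 2/5, so QT:TE = 2/5:3/5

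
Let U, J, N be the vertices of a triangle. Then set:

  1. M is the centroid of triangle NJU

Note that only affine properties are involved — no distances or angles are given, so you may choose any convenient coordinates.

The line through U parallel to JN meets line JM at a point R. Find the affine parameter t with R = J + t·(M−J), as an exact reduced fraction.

Choose coordinates U = (0, 0), J = (1, 0), N = (0, 1).
1. M is the centroid of triangle NJU ⇒ M = (1/3, 1/3)
through U parallel to JN: direction (-1, 1); meets JM at R = (-1, 1)
R = J + t·(M−J) with t = 3

t = 3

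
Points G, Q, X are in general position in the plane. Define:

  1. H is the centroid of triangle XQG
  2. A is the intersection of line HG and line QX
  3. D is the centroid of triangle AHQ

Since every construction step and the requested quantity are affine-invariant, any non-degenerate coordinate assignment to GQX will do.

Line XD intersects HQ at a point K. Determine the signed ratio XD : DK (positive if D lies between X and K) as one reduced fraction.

Assign G = (0, 0), Q = (1, 0), X = (0, 1) — the answer is frame-independent, so this choice is without loss of generality.
1. H is the centroid of triangle XQG ⇒ H = (1/3, 1/3)
2. A is the intersection of line HG and line QX ⇒ A = (1/2, 1/2)
3. D is the centroid of triangle AHQ ⇒ D = (11/18, 5/18)
line XD meets HQ at K = (11/15, 2/15)
D = X + t·(K−X) with t = 5/6, so XD:DK = 5/6:1/6

XD:DK = 5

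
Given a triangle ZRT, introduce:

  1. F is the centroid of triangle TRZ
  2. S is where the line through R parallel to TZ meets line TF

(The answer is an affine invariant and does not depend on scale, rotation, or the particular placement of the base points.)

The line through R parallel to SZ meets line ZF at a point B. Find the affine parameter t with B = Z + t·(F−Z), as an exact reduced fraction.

t = 3/2

Choose coordinates Z = (0, 0), R = (1, 0), T = (0, 1).
1. F is the centroid of triangle TRZ ⇒ F = (1/3, 1/3)
2. S is where the line through R parallel to TZ meets line TF ⇒ S = (1, -1)
through R parallel to SZ: direction (-1, 1); meets ZF at B = (1/2, 1/2)
B = Z + t·(F−Z) with t = 3/2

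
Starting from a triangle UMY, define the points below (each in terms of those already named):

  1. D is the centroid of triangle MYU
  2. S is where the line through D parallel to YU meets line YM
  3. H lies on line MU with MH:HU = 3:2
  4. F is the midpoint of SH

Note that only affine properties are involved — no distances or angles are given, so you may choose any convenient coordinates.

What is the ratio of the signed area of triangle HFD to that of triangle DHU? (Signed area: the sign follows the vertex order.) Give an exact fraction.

[HFD]:[DHU] = -1/12

Assign U = (0, 0), M = (1, 0), Y = (0, 1) — the answer is frame-independent, so this choice is without loss of generality.
1. D is the centroid of triangle MYU ⇒ D = (1/3, 1/3)
2. S is where the line through D parallel to YU meets line YM ⇒ S = (1/3, 2/3)
3. H lies on line MU with MH:HU = 3:2 ⇒ H = (2/5, 0)
4. F is the midpoint of SH ⇒ F = (11/30, 1/3)
2·[HFD] = 1/90, 2·[DHU] = -2/15
[HFD]:[DHU] = 1/90:-2/15 = -1/12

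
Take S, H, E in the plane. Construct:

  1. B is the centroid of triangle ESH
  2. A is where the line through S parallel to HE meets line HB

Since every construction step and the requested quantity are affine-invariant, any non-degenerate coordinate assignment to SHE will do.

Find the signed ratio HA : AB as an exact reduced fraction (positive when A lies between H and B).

HA:AB = -3/2

Choose coordinates S = (0, 0), H = (1, 0), E = (0, 1).
1. B is the centroid of triangle ESH ⇒ B = (1/3, 1/3)
2. A is where the line through S parallel to HE meets line HB ⇒ A = (-1, 1)
A = H + t·(B−H) with t = 3, so HA:AB = t:(1−t) = 3:-2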